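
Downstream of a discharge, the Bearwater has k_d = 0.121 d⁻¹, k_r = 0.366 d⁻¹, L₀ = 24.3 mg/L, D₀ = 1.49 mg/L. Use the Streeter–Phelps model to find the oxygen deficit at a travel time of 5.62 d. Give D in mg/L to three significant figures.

k_d L₀/(k_r−k_d) = 0.121×24.3/(0.366−0.121) = 2.940/0.2450 = 12.00 mg/L.
e^(−k_d t) = e^(−0.121×5.620) = 0.5066; e^(−k_r t) = e^(−0.366×5.620) = 0.1278.
D = 12.00 × (0.5066 − 0.1278) + 1.49 × 0.1278 = 4.546 + 0.1905 = 4.736 mg/L.

D ≈ 4.74 mg/L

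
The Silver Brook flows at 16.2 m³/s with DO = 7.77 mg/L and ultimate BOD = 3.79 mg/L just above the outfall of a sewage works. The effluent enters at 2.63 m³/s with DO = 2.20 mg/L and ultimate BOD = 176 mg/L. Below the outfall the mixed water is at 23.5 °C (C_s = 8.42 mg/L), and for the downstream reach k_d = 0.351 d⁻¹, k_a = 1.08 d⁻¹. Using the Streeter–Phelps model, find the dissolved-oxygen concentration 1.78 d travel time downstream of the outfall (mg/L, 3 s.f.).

DO ≈ 2.99 mg/L

Mixed DO = (16.2×7.77 + 2.63×2.20)/(16.2+2.63) = 131.7/18.83 = 6.992 mg/L.
Mixed L₀ = (16.2×3.79 + 2.63×176)/(18.83) = 524.3/18.83 = 27.84 mg/L.
Initial deficit D₀ = C_s − DO₀ = 8.42 − 6.992 = 1.428 mg/L.
D(1.78) = [0.351×27.84/(1.08−0.351)](e^(−0.351×1.78) − e^(−1.08×1.78)) + 1.428 e^(−1.08×1.78)
= 13.41 × (0.5354 − 0.1463) + 1.428 × 0.1463 = 5.425 mg/L.
DO = 8.42 − 5.425 = 2.995 mg/L.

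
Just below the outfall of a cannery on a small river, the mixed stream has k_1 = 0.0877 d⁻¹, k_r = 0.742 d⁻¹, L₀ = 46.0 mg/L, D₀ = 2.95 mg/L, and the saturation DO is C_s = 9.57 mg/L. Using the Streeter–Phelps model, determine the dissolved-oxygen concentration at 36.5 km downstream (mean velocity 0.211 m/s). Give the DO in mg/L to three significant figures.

DO ≈ 5.13 mg/L

Travel time t = x/v = 36.5 km / (0.211 m/s) = 36500 m / 0.211 m/s = 173000 s = 2.002 d.
k_1 L₀/(k_r−k_1) = 0.0877×46.0/(0.742−0.0877) = 4.034/0.6543 = 6.166 mg/L.
e^(−k_1 t) = e^(−0.0877×2.002) = 0.8390; e^(−k_r t) = e^(−0.742×2.002) = 0.2264.
D = 6.166 × (0.8390 − 0.2264) + 2.95 × 0.2264 = 3.777 + 0.6678 = 4.445 mg/L.
DO = C_s − D = 9.57 − 4.445 = 5.125 mg/L.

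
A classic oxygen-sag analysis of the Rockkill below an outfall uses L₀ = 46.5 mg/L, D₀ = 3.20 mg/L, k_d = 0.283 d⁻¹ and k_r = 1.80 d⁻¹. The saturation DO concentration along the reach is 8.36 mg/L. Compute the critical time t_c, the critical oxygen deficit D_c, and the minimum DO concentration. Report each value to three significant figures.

At the critical point dD/dt = 0, so k_d L₀ e^(−k_d t) = k_r D. Substituting D(t) from the Streeter–Phelps equation and solving for t gives
t_c = ln[(k_r/k_d)(1 − D₀(k_r−k_d)/(k_d L₀))] / (k_r−k_d).
Here k_r−k_d = 1.517 d⁻¹ and 1 − D₀(k_r−k_d)/(k_d L₀) = 1 − 3.20×1.517/(0.283×46.5) = 0.6311, so
t_c = ln(6.360 × 0.6311) / 1.517 = 1.390 / 1.517 = 0.9162 d.
D_c = (k_d/k_r) L₀ e^(−k_d t_c) = (0.283/1.80) × 46.5 × e^(−0.283×0.9162) = 0.1572 × 46.5 × 0.7716 = 5.641 mg/L.
Minimum DO = C_s − D_c = 8.36 − 5.641 = 2.719 mg/L.

t_c ≈ 0.916 d; D_c ≈ 5.64 mg/L; min DO ≈ 2.72 mg/L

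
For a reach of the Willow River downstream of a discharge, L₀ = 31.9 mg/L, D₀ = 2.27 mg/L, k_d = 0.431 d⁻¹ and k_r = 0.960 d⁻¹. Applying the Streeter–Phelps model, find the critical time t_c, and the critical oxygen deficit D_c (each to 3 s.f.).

t_c ≈ 1.34 d; D_c ≈ 8.03 mg/L

With k_r/k_d = 2.227 and 1 − D₀(k_r−k_d)/(k_d L₀) = 0.9127,
t_c = ln(2.227 × 0.9127) / (0.960 − 0.431) = ln(2.033) / 0.5290 = 0.7094/0.5290 = 1.341 d.
L(t_c) = L₀ e^(−k_d t_c) = 31.9 × 0.5610 = 17.90 mg/L, and at the critical point k_r D_c = k_d L, so D_c = (0.431/0.960) × 17.90 = 8.035 mg/L.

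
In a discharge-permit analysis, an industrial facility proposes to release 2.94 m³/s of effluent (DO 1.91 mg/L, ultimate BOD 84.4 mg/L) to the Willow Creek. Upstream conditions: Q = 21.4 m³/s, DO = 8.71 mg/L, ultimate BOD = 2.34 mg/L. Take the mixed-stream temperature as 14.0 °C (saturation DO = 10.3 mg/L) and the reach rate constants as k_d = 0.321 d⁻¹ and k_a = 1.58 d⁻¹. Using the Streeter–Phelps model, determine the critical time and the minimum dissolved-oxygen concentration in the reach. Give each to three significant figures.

t_c ≈ 0.0918 d; minimum DO ≈ 7.88 mg/L

Mixed DO = (21.4×8.71 + 2.94×1.91)/(21.4+2.94) = 192.0/24.34 = 7.889 mg/L.
Mixed L₀ = (21.4×2.34 + 2.94×84.4)/(24.34) = 298.2/24.34 = 12.25 mg/L.
Initial deficit D₀ = C_s − DO₀ = 10.3 − 7.889 = 2.411 mg/L.
t_c = (1/1.259) ln[(1.58/0.321)(1 − 2.411×1.259/(0.321×12.25))] = 0.7943 × ln(1.123) = 0.09184 d.
D_c = (0.321/1.58) × 12.25 × e^(−0.321×0.09184) = 0.2032 × 12.25 × 0.9709 = 2.417 mg/L.
Minimum DO = 10.3 − 2.417 = 7.883 mg/L.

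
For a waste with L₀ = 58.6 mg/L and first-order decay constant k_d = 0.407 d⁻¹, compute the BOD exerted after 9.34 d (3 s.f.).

y ≈ 57.3 mg/L

y_t = L₀(1 − e^(−k_d t)) = 58.6 × (1 − e^(−0.407×9.34))
= 58.6 × (1 − 0.02234) = 58.6 × 0.9777 = 57.29 mg/L.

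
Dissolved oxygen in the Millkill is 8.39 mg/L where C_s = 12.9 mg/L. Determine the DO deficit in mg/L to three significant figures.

D = C_s − C = 12.9 − 8.39 = 4.51 mg/L.

D ≈ 4.51 mg/L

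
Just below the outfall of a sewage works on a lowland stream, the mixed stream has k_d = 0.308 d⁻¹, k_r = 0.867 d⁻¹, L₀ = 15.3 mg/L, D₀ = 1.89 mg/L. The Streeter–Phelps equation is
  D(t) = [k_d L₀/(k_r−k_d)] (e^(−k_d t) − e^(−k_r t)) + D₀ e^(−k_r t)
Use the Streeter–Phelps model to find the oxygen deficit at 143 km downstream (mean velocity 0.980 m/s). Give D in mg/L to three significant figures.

Travel time t = x/v = 143 km / (0.980 m/s) = 143000 m / 0.980 m/s = 145900 s = 1.689 d.
k_d L₀/(k_r−k_d) = 0.308×15.3/(0.867−0.308) = 4.712/0.5590 = 8.430 mg/L.
e^(−k_d t) = e^(−0.308×1.689) = 0.5944; e^(−k_r t) = e^(−0.867×1.689) = 0.2313.
D = 8.430 × (0.5944 − 0.2313) + 1.89 × 0.2313 = 3.062 + 0.4371 = 3.499 mg/L.

D ≈ 3.50 mg/L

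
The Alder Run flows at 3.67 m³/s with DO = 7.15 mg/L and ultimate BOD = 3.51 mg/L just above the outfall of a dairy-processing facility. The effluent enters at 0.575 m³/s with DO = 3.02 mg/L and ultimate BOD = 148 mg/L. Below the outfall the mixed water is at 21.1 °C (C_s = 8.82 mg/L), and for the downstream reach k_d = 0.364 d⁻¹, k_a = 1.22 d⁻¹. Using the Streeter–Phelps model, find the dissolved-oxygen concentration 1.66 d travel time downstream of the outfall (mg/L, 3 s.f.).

Mixed DO = (3.67×7.15 + 0.575×3.02)/(3.67+0.575) = 27.98/4.245 = 6.591 mg/L.
Mixed L₀ = (3.67×3.51 + 0.575×148)/(4.245) = 97.98/4.245 = 23.08 mg/L.
Initial deficit D₀ = C_s − DO₀ = 8.82 − 6.591 = 2.229 mg/L.
D(1.66) = [0.364×23.08/(1.22−0.364)](e^(−0.364×1.66) − e^(−1.22×1.66)) + 2.229 e^(−1.22×1.66)
= 9.815 × (0.5465 − 0.1320) + 2.229 × 0.1320 = 4.363 mg/L.
DO = 8.82 − 4.363 = 4.457 mg/L.

DO ≈ 4.46 mg/L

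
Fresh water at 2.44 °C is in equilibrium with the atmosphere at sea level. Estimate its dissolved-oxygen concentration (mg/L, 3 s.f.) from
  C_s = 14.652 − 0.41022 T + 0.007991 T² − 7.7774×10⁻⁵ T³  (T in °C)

C_s = 14.652 − 0.41022×2.44 + 0.007991×2.44² − 7.7774×10⁻⁵×2.44³ = 13.70 mg/L.

C_s ≈ 13.7 mg/L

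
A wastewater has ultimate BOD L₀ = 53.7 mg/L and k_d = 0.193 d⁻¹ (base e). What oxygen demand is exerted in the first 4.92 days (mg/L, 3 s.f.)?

y ≈ 32.9 mg/L

y_t = L₀(1 − e^(−k_d t)) = 53.7 × (1 − e^(−0.193×4.92))
= 53.7 × (1 − 0.3869) = 53.7 × 0.6131 = 32.92 mg/L.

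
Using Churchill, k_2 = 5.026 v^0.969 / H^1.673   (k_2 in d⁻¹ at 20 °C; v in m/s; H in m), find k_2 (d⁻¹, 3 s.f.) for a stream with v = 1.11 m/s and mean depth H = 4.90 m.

k_2 = 5.026 × 1.11^0.969 / 4.90^1.673 = 5.026 × 1.106 / 14.28 = 0.3894 d⁻¹.

k_2 ≈ 0.389 d⁻¹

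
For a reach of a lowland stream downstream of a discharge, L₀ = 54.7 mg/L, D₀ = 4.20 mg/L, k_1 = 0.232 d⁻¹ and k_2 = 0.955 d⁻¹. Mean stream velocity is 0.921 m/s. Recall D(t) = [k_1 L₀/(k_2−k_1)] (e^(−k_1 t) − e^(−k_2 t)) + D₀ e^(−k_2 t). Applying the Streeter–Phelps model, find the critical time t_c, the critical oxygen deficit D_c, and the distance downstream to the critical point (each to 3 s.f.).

t_c ≈ 1.58 d; D_c ≈ 9.21 mg/L; x_c ≈ 126 km

With k_2/k_1 = 4.116 and 1 − D₀(k_2−k_1)/(k_1 L₀) = 0.7607,
t_c = ln(4.116 × 0.7607) / (0.955 − 0.232) = ln(3.131) / 0.7230 = 1.141/0.7230 = 1.579 d.
D_c = (k_1/k_2) L₀ e^(−k_1 t_c) = (0.232/0.955) × 54.7 × e^(−0.232×1.579) = 0.2429 × 54.7 × 0.6933 = 9.213 mg/L.
x_c = v t_c = 0.921 m/s × 1.579 d × 86400 s/d = 125600 m ≈ 126 km.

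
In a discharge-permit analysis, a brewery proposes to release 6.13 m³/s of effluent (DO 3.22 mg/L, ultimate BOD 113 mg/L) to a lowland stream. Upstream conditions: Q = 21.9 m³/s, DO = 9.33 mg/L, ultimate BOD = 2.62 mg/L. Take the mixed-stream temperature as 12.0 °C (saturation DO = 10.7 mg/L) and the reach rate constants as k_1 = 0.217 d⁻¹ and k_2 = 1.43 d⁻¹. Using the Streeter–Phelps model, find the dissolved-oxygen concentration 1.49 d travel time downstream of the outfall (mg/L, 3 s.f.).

DO ≈ 7.48 mg/L

Mixed DO = (21.9×9.33 + 6.13×3.22)/(21.9+6.13) = 224.1/28.03 = 7.994 mg/L.
Mixed L₀ = (21.9×2.62 + 6.13×113)/(28.03) = 750.1/28.03 = 26.76 mg/L.
Initial deficit D₀ = C_s − DO₀ = 10.7 − 7.994 = 2.706 mg/L.
D(1.49) = [0.217×26.76/(1.43−0.217)](e^(−0.217×1.49) − e^(−1.43×1.49)) + 2.706 e^(−1.43×1.49)
= 4.787 × (0.7237 − 0.1188) + 2.706 × 0.1188 = 3.218 mg/L.
DO = 10.7 − 3.218 = 7.482 mg/L.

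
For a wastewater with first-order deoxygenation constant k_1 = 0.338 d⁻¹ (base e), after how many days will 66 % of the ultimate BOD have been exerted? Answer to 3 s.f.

t ≈ 3.19 d

y/L₀ = 1 − e^(−k_1 t) = 0.66 ⇒ e^(−k_1 t) = 0.340
t = −ln(0.340) / 0.338 = 1.079 / 0.338 = 3.192 d.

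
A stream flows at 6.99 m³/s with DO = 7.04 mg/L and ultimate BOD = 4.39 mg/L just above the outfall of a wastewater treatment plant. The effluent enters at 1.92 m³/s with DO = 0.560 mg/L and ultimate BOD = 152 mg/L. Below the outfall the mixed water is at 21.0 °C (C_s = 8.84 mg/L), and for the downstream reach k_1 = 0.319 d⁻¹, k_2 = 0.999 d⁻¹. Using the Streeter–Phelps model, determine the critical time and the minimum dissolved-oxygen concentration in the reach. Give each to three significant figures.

Mixed DO = (6.99×7.04 + 1.92×0.560)/(6.99+1.92) = 50.28/8.910 = 5.644 mg/L.
Mixed L₀ = (6.99×4.39 + 1.92×152)/(8.910) = 322.5/8.910 = 36.20 mg/L.
Initial deficit D₀ = C_s − DO₀ = 8.84 − 5.644 = 3.196 mg/L.
t_c = (1/0.6800) ln[(0.999/0.319)(1 − 3.196×0.6800/(0.319×36.20))] = 1.471 × ln(2.542) = 1.372 d.
D_c = (0.319/0.999) × 36.20 × e^(−0.319×1.372) = 0.3193 × 36.20 × 0.6455 = 7.461 mg/L.
Minimum DO = 8.84 − 7.461 = 1.379 mg/L.

t_c ≈ 1.37 d; minimum DO ≈ 1.38 mg/L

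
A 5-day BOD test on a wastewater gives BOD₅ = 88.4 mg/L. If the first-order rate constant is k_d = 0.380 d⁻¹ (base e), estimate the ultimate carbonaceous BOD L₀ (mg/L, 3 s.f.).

BOD₅ = L₀(1 − e^(−5k_d)) ⇒ L₀ = BOD₅ / (1 − e^(−5×0.380))
= 88.4 / (1 − 0.1496) = 88.4 / 0.8504 = 103.9 mg/L.

L₀ ≈ 104 mg/L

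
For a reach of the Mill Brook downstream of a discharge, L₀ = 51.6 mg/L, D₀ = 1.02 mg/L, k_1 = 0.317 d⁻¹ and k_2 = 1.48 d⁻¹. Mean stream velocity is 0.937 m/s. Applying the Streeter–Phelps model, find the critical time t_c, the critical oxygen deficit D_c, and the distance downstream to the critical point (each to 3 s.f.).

t_c ≈ 1.26 d; D_c ≈ 7.41 mg/L; x_c ≈ 102 km

With k_2/k_1 = 4.669 and 1 − D₀(k_2−k_1)/(k_1 L₀) = 0.9275,
t_c = ln(4.669 × 0.9275) / (1.48 − 0.317) = ln(4.330) / 1.163 = 1.466/1.163 = 1.260 d.
L(t_c) = L₀ e^(−k_1 t_c) = 51.6 × 0.6707 = 34.61 mg/L, and at the critical point k_2 D_c = k_1 L, so D_c = (0.317/1.48) × 34.61 = 7.412 mg/L.
x_c = v t_c = 0.937 m/s × 1.260 d × 86400 s/d = 102000 m ≈ 102 km.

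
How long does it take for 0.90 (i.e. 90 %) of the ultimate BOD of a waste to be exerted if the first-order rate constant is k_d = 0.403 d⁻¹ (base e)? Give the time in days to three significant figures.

y/L₀ = 1 − e^(−k_d t) = 0.90 ⇒ e^(−k_d t) = 0.100
t = −ln(0.100) / 0.403 = 2.303 / 0.403 = 5.714 d.

t ≈ 5.71 d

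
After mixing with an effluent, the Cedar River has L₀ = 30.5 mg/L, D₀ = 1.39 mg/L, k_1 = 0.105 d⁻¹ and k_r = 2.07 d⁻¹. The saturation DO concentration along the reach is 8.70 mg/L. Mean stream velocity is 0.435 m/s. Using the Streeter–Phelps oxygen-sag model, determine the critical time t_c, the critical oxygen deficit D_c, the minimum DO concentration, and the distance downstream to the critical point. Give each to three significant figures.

With k_r/k_1 = 19.71 and 1 − D₀(k_r−k_1)/(k_1 L₀) = 0.1471,
t_c = ln(19.71 × 0.1471) / (2.07 − 0.105) = ln(2.900) / 1.965 = 1.065/1.965 = 0.5419 d.
L(t_c) = L₀ e^(−k_1 t_c) = 30.5 × 0.9447 = 28.81 mg/L, and at the critical point k_r D_c = k_1 L, so D_c = (0.105/2.07) × 28.81 = 1.462 mg/L.
Minimum DO = C_s − D_c = 8.70 − 1.462 = 7.238 mg/L.
x_c = v t_c = 0.435 m/s × 0.5419 d × 86400 s/d = 20370 m ≈ 20.4 km.

t_c ≈ 0.542 d; D_c ≈ 1.46 mg/L; min DO ≈ 7.24 mg/L; x_c ≈ 20.4 km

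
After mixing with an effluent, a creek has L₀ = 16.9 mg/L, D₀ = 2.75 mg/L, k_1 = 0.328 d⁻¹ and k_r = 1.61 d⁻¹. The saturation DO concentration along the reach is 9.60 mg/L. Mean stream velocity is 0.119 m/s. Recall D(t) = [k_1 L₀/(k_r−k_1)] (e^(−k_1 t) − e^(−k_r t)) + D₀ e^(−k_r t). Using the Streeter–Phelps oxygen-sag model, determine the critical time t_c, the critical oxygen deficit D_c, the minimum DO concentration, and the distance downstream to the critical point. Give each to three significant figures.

t_c ≈ 0.453 d; D_c ≈ 2.97 mg/L; min DO ≈ 6.63 mg/L; x_c ≈ 4.65 km

At the critical point dD/dt = 0, so k_1 L₀ e^(−k_1 t) = k_r D. Substituting D(t) from the Streeter–Phelps equation and solving for t gives
t_c = ln[(k_r/k_1)(1 − D₀(k_r−k_1)/(k_1 L₀))] / (k_r−k_1).
Here k_r−k_1 = 1.282 d⁻¹ and 1 − D₀(k_r−k_1)/(k_1 L₀) = 1 − 2.75×1.282/(0.328×16.9) = 0.3640, so
t_c = ln(4.909 × 0.3640) / 1.282 = 0.5804 / 1.282 = 0.4527 d.
L(t_c) = L₀ e^(−k_1 t_c) = 16.9 × 0.8620 = 14.57 mg/L, and at the critical point k_r D_c = k_1 L, so D_c = (0.328/1.61) × 14.57 = 2.968 mg/L.
Minimum DO = C_s − D_c = 9.60 − 2.968 = 6.632 mg/L.
x_c = v t_c = 0.119 m/s × 0.4527 d × 86400 s/d = 4654 m ≈ 4.65 km.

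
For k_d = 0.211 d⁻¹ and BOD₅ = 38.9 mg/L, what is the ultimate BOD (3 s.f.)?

BOD₅ = L₀(1 − e^(−5k_d)) ⇒ L₀ = BOD₅ / (1 − e^(−5×0.211))
= 38.9 / (1 − 0.3482) = 38.9 / 0.6518 = 59.68 mg/L.

L₀ ≈ 59.7 mg/L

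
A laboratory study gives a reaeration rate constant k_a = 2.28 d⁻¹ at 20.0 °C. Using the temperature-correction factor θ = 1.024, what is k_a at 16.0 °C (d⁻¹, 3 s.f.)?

k_a(T₂) = k_a(T₁) · θ^(T₂−T₁) = 2.28 × 1.024^(16.0−20.0)
= 2.28 × 1.024^-4.00 = 2.28 × 0.9095 = 2.074 d⁻¹.

k_a ≈ 2.07 d⁻¹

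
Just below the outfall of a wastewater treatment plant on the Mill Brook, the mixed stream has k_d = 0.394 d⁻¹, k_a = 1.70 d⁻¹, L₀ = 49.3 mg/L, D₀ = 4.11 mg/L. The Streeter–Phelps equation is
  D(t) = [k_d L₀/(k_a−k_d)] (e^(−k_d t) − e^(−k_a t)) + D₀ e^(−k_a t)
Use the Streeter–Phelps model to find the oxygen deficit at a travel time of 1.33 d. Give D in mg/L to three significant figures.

k_d L₀/(k_a−k_d) = 0.394×49.3/(1.70−0.394) = 19.42/1.306 = 14.87 mg/L.
e^(−k_d t) = e^(−0.394×1.330) = 0.5921; e^(−k_a t) = e^(−1.70×1.330) = 0.1042.
D = 14.87 × (0.5921 − 0.1042) + 4.11 × 0.1042 = 7.256 + 0.4285 = 7.685 mg/L.

D ≈ 7.68 mg/L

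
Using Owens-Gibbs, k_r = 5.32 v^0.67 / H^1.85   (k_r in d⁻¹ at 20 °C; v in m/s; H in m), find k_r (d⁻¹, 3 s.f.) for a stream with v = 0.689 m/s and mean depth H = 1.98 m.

k_r = 5.32 × 0.689^0.67 / 1.98^1.85 = 5.32 × 0.7791 / 3.539 = 1.171 d⁻¹.

k_r ≈ 1.17 d⁻¹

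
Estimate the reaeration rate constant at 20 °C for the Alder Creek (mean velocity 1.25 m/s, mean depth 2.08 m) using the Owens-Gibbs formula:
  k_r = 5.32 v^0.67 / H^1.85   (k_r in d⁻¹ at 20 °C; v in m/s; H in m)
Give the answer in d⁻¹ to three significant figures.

k_r = 5.32 × 1.25^0.67 / 2.08^1.85 = 5.32 × 1.161 / 3.876 = 1.594 d⁻¹.

k_r ≈ 1.59 d⁻¹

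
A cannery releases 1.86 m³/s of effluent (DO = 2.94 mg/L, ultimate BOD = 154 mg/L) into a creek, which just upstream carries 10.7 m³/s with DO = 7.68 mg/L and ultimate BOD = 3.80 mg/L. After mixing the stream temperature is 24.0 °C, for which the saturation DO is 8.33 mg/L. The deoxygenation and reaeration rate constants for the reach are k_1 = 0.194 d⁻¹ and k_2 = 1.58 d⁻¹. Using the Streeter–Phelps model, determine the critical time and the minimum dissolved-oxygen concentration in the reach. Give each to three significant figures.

t_c ≈ 1.18 d; minimum DO ≈ 5.79 mg/L

Mixed DO = (10.7×7.68 + 1.86×2.94)/(10.7+1.86) = 87.64/12.56 = 6.978 mg/L.
Mixed L₀ = (10.7×3.80 + 1.86×154)/(12.56) = 327.1/12.56 = 26.04 mg/L.
Initial deficit D₀ = C_s − DO₀ = 8.33 − 6.978 = 1.352 mg/L.
t_c = (1/1.386) ln[(1.58/0.194)(1 − 1.352×1.386/(0.194×26.04))] = 0.7215 × ln(5.124) = 1.179 d.
D_c = (0.194/1.58) × 26.04 × e^(−0.194×1.179) = 0.1228 × 26.04 × 0.7956 = 2.544 mg/L.
Minimum DO = 8.33 − 2.544 = 5.786 mg/L.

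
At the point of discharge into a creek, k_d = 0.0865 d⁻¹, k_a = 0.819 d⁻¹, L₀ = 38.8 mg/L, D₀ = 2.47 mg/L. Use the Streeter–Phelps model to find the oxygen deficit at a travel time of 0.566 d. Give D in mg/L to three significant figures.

D ≈ 3.03 mg/L

k_d L₀/(k_a−k_d) = 0.0865×38.8/(0.819−0.0865) = 3.356/0.7325 = 4.582 mg/L.
e^(−k_d t) = e^(−0.0865×0.5660) = 0.9522; e^(−k_a t) = e^(−0.819×0.5660) = 0.6290.
D = 4.582 × (0.9522 − 0.6290) + 2.47 × 0.6290 = 1.481 + 1.554 = 3.034 mg/L.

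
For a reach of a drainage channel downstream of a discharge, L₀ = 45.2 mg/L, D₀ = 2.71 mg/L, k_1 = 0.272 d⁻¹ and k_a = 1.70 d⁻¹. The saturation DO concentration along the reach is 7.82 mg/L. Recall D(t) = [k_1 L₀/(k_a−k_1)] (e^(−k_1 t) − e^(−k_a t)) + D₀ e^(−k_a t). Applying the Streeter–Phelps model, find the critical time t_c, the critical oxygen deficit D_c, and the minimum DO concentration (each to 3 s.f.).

At the critical point dD/dt = 0, so k_1 L₀ e^(−k_1 t) = k_a D. Substituting D(t) from the Streeter–Phelps equation and solving for t gives
t_c = ln[(k_a/k_1)(1 − D₀(k_a−k_1)/(k_1 L₀))] / (k_a−k_1).
Here k_a−k_1 = 1.428 d⁻¹ and 1 − D₀(k_a−k_1)/(k_1 L₀) = 1 − 2.71×1.428/(0.272×45.2) = 0.6852, so
t_c = ln(6.250 × 0.6852) / 1.428 = 1.455 / 1.428 = 1.019 d.
D_c = (k_1/k_a) L₀ e^(−k_1 t_c) = (0.272/1.70) × 45.2 × e^(−0.272×1.019) = 0.1600 × 45.2 × 0.7580 = 5.482 mg/L.
Minimum DO = C_s − D_c = 7.82 − 5.482 = 2.338 mg/L.

t_c ≈ 1.02 d; D_c ≈ 5.48 mg/L; min DO ≈ 2.34 mg/L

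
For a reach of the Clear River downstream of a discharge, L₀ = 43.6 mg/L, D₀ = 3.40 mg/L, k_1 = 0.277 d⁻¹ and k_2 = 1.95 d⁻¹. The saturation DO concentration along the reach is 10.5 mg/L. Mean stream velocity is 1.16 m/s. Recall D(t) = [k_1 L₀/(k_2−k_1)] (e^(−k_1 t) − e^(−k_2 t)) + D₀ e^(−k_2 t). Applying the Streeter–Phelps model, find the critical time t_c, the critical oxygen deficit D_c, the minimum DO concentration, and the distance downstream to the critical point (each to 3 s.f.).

t_c = [1/(k_2−k_1)] ln[(k_2/k_1)(1 − D₀(k_2−k_1)/(k_1 L₀))]
= [1/(1.95−0.277)] ln[(1.95/0.277)(1 − 3.40×1.673/(0.277×43.6))]
= (1/1.673) ln[7.040 × 0.5290] = 0.5977 × ln(3.724) = 0.5977 × 1.315 = 0.7859 d.
L(t_c) = L₀ e^(−k_1 t_c) = 43.6 × 0.8044 = 35.07 mg/L, and at the critical point k_2 D_c = k_1 L, so D_c = (0.277/1.95) × 35.07 = 4.982 mg/L.
Minimum DO = C_s − D_c = 10.5 − 4.982 = 5.518 mg/L.
x_c = v t_c = 1.16 m/s × 0.7859 d × 86400 s/d = 78770 m ≈ 78.8 km.

t_c ≈ 0.786 d; D_c ≈ 4.98 mg/L; min DO ≈ 5.52 mg/L; x_c ≈ 78.8 km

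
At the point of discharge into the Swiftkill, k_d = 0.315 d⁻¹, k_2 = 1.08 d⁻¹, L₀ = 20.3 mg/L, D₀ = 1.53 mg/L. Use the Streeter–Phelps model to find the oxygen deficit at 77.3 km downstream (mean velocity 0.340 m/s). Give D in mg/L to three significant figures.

D ≈ 3.25 mg/L

Travel time t = x/v = 77.3 km / (0.340 m/s) = 77300 m / 0.340 m/s = 227400 s = 2.631 d.
k_d L₀/(k_2−k_d) = 0.315×20.3/(1.08−0.315) = 6.394/0.7650 = 8.359 mg/L.
e^(−k_d t) = e^(−0.315×2.631) = 0.4365; e^(−k_2 t) = e^(−1.08×2.631) = 0.05831.
D = 8.359 × (0.4365 − 0.05831) + 1.53 × 0.05831 = 3.161 + 0.08922 = 3.251 mg/L.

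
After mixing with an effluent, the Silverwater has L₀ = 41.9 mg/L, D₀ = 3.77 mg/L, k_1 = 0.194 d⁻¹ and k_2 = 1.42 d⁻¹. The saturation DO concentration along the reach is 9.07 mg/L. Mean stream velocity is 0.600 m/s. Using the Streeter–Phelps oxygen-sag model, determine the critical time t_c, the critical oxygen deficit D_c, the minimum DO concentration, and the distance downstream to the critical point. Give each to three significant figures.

t_c ≈ 0.938 d; D_c ≈ 4.77 mg/L; min DO ≈ 4.30 mg/L; x_c ≈ 48.6 km

t_c = [1/(k_2−k_1)] ln[(k_2/k_1)(1 − D₀(k_2−k_1)/(k_1 L₀))]
= [1/(1.42−0.194)] ln[(1.42/0.194)(1 − 3.77×1.226/(0.194×41.9))]
= (1/1.226) ln[7.320 × 0.4314] = 0.8157 × ln(3.158) = 0.8157 × 1.150 = 0.9379 d.
D_c = (k_1/k_2) L₀ e^(−k_1 t_c) = (0.194/1.42) × 41.9 × e^(−0.194×0.9379) = 0.1366 × 41.9 × 0.8336 = 4.772 mg/L.
Minimum DO = C_s − D_c = 9.07 − 4.772 = 4.298 mg/L.
x_c = v t_c = 0.600 m/s × 0.9379 d × 86400 s/d = 48620 m ≈ 48.6 km.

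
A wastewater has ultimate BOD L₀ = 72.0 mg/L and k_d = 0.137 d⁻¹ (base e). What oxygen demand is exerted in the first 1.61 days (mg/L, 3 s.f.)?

y ≈ 14.3 mg/L

y_t = L₀(1 − e^(−k_d t)) = 72.0 × (1 − e^(−0.137×1.61))
= 72.0 × (1 − 0.8021) = 72.0 × 0.1979 = 14.25 mg/L.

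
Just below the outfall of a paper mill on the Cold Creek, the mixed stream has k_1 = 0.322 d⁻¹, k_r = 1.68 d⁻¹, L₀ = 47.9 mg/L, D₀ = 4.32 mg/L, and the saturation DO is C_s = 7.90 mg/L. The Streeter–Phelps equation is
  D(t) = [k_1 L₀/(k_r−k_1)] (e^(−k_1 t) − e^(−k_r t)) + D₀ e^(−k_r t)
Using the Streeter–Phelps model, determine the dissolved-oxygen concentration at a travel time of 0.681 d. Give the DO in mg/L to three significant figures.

DO ≈ 1.02 mg/L

k_1 L₀/(k_r−k_1) = 0.322×47.9/(1.68−0.322) = 15.42/1.358 = 11.36 mg/L.
e^(−k_1 t) = e^(−0.322×0.6810) = 0.8031; e^(−k_r t) = e^(−1.68×0.6810) = 0.3185.
D = 11.36 × (0.8031 − 0.3185) + 4.32 × 0.3185 = 5.504 + 1.376 = 6.880 mg/L.
DO = C_s − D = 7.90 − 6.880 = 1.020 mg/L.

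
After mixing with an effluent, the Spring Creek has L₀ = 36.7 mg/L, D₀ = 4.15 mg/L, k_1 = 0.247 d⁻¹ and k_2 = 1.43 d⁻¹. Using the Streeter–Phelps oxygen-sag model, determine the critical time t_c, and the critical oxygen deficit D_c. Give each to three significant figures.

At the critical point dD/dt = 0, so k_1 L₀ e^(−k_1 t) = k_2 D. Substituting D(t) from the Streeter–Phelps equation and solving for t gives
t_c = ln[(k_2/k_1)(1 − D₀(k_2−k_1)/(k_1 L₀))] / (k_2−k_1).
Here k_2−k_1 = 1.183 d⁻¹ and 1 − D₀(k_2−k_1)/(k_1 L₀) = 1 − 4.15×1.183/(0.247×36.7) = 0.4584, so
t_c = ln(5.789 × 0.4584) / 1.183 = 0.9761 / 1.183 = 0.8251 d.
D_c = (k_1/k_2) L₀ e^(−k_1 t_c) = (0.247/1.43) × 36.7 × e^(−0.247×0.8251) = 0.1727 × 36.7 × 0.8156 = 5.170 mg/L.

t_c ≈ 0.825 d; D_c ≈ 5.17 mg/L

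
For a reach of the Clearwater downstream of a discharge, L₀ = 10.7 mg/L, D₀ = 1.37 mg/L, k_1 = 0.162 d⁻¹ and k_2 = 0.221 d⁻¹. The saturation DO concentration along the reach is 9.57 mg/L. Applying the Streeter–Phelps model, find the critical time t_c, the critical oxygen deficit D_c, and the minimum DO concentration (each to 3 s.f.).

t_c ≈ 4.45 d; D_c ≈ 3.81 mg/L; min DO ≈ 5.76 mg/L

With k_2/k_1 = 1.364 and 1 − D₀(k_2−k_1)/(k_1 L₀) = 0.9534,
t_c = ln(1.364 × 0.9534) / (0.221 − 0.162) = ln(1.301) / 0.05900 = 0.2628/0.05900 = 4.454 d.
L(t_c) = L₀ e^(−k_1 t_c) = 10.7 × 0.4860 = 5.200 mg/L, and at the critical point k_2 D_c = k_1 L, so D_c = (0.162/0.221) × 5.200 = 3.812 mg/L.
Minimum DO = C_s − D_c = 9.57 − 3.812 = 5.758 mg/L.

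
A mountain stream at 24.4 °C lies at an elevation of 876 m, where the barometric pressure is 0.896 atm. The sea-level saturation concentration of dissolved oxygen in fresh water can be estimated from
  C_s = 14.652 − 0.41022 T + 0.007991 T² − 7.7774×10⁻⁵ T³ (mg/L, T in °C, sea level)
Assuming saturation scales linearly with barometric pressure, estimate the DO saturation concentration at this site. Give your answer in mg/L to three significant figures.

C_s ≈ 7.41 mg/L

At sea level: C_s = 14.652 − 0.41022×24.4 + 0.007991×24.4² − 7.7774×10⁻⁵×24.4³ = 8.270 mg/L.
Pressure correction: C_s' = 8.270 × 0.896 = 7.410 mg/L.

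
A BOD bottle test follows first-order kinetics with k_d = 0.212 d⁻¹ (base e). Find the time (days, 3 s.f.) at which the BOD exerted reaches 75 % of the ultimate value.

y/L₀ = 1 − e^(−k_d t) = 0.75 ⇒ e^(−k_d t) = 0.250
t = −ln(0.250) / 0.212 = 1.386 / 0.212 = 6.539 d.

t ≈ 6.54 d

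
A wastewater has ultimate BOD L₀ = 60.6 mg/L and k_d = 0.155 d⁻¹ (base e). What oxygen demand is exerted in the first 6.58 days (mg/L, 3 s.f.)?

y_t = L₀(1 − e^(−k_d t)) = 60.6 × (1 − e^(−0.155×6.58))
= 60.6 × (1 − 0.3606) = 60.6 × 0.6394 = 38.75 mg/L.

y ≈ 38.7 mg/L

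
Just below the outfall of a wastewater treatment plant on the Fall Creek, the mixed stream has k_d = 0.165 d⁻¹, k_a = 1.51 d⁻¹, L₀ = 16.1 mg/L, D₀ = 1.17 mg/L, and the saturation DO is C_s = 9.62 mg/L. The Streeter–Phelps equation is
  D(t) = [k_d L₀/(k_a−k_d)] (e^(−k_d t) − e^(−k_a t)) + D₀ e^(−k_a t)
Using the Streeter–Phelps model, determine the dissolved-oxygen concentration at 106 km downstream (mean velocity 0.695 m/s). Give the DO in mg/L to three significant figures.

Travel time t = x/v = 106 km / (0.695 m/s) = 106000 m / 0.695 m/s = 152500 s = 1.765 d.
k_d L₀/(k_a−k_d) = 0.165×16.1/(1.51−0.165) = 2.657/1.345 = 1.975 mg/L.
e^(−k_d t) = e^(−0.165×1.765) = 0.7473; e^(−k_a t) = e^(−1.51×1.765) = 0.06956.
D = 1.975 × (0.7473 − 0.06956) + 1.17 × 0.06956 = 1.339 + 0.08139 = 1.420 mg/L.
DO = C_s − D = 9.62 − 1.420 = 8.200 mg/L.

DO ≈ 8.20 mg/L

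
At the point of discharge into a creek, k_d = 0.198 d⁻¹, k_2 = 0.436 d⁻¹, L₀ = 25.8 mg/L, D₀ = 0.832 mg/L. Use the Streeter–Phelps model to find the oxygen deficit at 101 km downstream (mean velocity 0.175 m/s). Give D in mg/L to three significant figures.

Travel time t = x/v = 101 km / (0.175 m/s) = 101000 m / 0.175 m/s = 577100 s = 6.680 d.
k_d L₀/(k_2−k_d) = 0.198×25.8/(0.436−0.198) = 5.108/0.2380 = 21.46 mg/L.
e^(−k_d t) = e^(−0.198×6.680) = 0.2664; e^(−k_2 t) = e^(−0.436×6.680) = 0.05434.
D = 21.46 × (0.2664 − 0.05434) + 0.832 × 0.05434 = 4.552 + 0.04521 = 4.598 mg/L.

D ≈ 4.60 mg/L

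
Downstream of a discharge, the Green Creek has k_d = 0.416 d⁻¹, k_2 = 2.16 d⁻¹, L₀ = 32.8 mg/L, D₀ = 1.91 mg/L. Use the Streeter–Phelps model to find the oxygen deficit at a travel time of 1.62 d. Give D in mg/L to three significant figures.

D ≈ 3.81 mg/L

k_d L₀/(k_2−k_d) = 0.416×32.8/(2.16−0.416) = 13.64/1.744 = 7.824 mg/L.
e^(−k_d t) = e^(−0.416×1.620) = 0.5097; e^(−k_2 t) = e^(−2.16×1.620) = 0.03022.
D = 7.824 × (0.5097 − 0.03022) + 1.91 × 0.03022 = 3.751 + 0.05772 = 3.809 mg/L.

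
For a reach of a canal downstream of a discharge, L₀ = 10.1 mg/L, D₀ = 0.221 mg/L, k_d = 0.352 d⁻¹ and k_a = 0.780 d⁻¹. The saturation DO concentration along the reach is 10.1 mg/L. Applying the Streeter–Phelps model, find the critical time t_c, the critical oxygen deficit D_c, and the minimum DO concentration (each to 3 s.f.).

t_c ≈ 1.80 d; D_c ≈ 2.42 mg/L; min DO ≈ 7.68 mg/L

t_c = [1/(k_a−k_d)] ln[(k_a/k_d)(1 − D₀(k_a−k_d)/(k_d L₀))]
= [1/(0.780−0.352)] ln[(0.780/0.352)(1 − 0.221×0.4280/(0.352×10.1))]
= (1/0.4280) ln[2.216 × 0.9734] = 2.336 × ln(2.157) = 2.336 × 0.7687 = 1.796 d.
L(t_c) = L₀ e^(−k_d t_c) = 10.1 × 0.5314 = 5.367 mg/L, and at the critical point k_a D_c = k_d L, so D_c = (0.352/0.780) × 5.367 = 2.422 mg/L.
Minimum DO = C_s − D_c = 10.1 − 2.422 = 7.678 mg/L.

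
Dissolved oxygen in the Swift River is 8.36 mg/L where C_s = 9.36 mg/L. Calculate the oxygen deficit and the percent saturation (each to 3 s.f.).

D = C_s − C = 9.36 − 8.36 = 1.00 mg/L.
% saturation = 8.36/9.36 × 100 = 89.3 %.

D ≈ 1.00 mg/L; 89.3 % saturation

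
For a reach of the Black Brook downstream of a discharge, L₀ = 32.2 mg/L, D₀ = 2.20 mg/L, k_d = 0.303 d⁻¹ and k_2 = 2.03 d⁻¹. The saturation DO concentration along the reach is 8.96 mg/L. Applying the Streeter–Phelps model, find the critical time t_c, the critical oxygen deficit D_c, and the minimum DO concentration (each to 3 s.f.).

With k_2/k_d = 6.700 and 1 − D₀(k_2−k_d)/(k_d L₀) = 0.6106,
t_c = ln(6.700 × 0.6106) / (2.03 − 0.303) = ln(4.091) / 1.727 = 1.409/1.727 = 0.8157 d.
L(t_c) = L₀ e^(−k_d t_c) = 32.2 × 0.7810 = 25.15 mg/L, and at the critical point k_2 D_c = k_d L, so D_c = (0.303/2.03) × 25.15 = 3.754 mg/L.
Minimum DO = C_s − D_c = 8.96 − 3.754 = 5.206 mg/L.

t_c ≈ 0.816 d; D_c ≈ 3.75 mg/L; min DO ≈ 5.21 mg/L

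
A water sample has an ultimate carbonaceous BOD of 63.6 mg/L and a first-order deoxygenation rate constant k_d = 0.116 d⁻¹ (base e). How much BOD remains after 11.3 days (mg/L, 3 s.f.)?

L ≈ 17.1 mg/L

L_t = L₀ e^(−k_d t) = 63.6 × e^(−0.116×11.3) = 63.6 × 0.2696 = 17.15 mg/L.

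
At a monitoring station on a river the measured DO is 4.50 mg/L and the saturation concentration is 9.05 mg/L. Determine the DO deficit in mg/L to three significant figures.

D ≈ 4.55 mg/L

D = C_s − C = 9.05 − 4.50 = 4.55 mg/L.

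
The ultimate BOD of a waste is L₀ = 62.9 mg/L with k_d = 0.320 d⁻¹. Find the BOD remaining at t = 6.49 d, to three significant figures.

L_t = L₀ e^(−k_d t) = 62.9 × e^(−0.320×6.49) = 62.9 × 0.1253 = 7.883 mg/L.

L ≈ 7.88 mg/L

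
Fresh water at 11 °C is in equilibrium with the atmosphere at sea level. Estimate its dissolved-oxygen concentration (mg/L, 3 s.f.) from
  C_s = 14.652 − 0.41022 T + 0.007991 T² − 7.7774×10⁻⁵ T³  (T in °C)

C_s ≈ 11.0 mg/L

C_s = 14.652 − 0.41022×11 + 0.007991×11² − 7.7774×10⁻⁵×11³ = 11.00 mg/L.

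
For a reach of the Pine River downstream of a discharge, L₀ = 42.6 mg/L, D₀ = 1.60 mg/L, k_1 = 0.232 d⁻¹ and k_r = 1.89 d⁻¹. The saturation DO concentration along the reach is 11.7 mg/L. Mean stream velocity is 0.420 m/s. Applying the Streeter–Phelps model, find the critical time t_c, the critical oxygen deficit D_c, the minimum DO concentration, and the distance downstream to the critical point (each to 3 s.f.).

t_c ≈ 1.08 d; D_c ≈ 4.07 mg/L; min DO ≈ 7.63 mg/L; x_c ≈ 39.1 km

With k_r/k_1 = 8.147 and 1 − D₀(k_r−k_1)/(k_1 L₀) = 0.7316,
t_c = ln(8.147 × 0.7316) / (1.89 − 0.232) = ln(5.960) / 1.658 = 1.785/1.658 = 1.077 d.
D_c = (k_1/k_r) L₀ e^(−k_1 t_c) = (0.232/1.89) × 42.6 × e^(−0.232×1.077) = 0.1228 × 42.6 × 0.7790 = 4.073 mg/L.
Minimum DO = C_s − D_c = 11.7 − 4.073 = 7.627 mg/L.
x_c = v t_c = 0.420 m/s × 1.077 d × 86400 s/d = 39070 m ≈ 39.1 km.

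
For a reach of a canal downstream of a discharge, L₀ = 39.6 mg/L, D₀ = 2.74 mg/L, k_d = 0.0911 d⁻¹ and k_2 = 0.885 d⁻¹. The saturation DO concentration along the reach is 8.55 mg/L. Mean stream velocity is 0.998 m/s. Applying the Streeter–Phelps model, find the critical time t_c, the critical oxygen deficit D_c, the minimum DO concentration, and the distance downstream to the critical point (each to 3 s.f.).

t_c ≈ 1.70 d; D_c ≈ 3.49 mg/L; min DO ≈ 5.06 mg/L; x_c ≈ 147 km

At the critical point dD/dt = 0, so k_d L₀ e^(−k_d t) = k_2 D. Substituting D(t) from the Streeter–Phelps equation and solving for t gives
t_c = ln[(k_2/k_d)(1 − D₀(k_2−k_d)/(k_d L₀))] / (k_2−k_d).
Here k_2−k_d = 0.7939 d⁻¹ and 1 − D₀(k_2−k_d)/(k_d L₀) = 1 − 2.74×0.7939/(0.0911×39.6) = 0.3970, so
t_c = ln(9.715 × 0.3970) / 0.7939 = 1.350 / 0.7939 = 1.700 d.
D_c = (k_d/k_2) L₀ e^(−k_d t_c) = (0.0911/0.885) × 39.6 × e^(−0.0911×1.700) = 0.1029 × 39.6 × 0.8565 = 3.491 mg/L.
Minimum DO = C_s − D_c = 8.55 − 3.491 = 5.059 mg/L.
x_c = v t_c = 0.998 m/s × 1.700 d × 86400 s/d = 146600 m ≈ 147 km.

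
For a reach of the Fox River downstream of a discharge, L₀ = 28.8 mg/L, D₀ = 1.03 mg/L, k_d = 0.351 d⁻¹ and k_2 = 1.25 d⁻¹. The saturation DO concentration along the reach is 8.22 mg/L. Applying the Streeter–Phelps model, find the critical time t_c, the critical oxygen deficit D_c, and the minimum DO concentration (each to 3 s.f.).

At the critical point dD/dt = 0, so k_d L₀ e^(−k_d t) = k_2 D. Substituting D(t) from the Streeter–Phelps equation and solving for t gives
t_c = ln[(k_2/k_d)(1 − D₀(k_2−k_d)/(k_d L₀))] / (k_2−k_d).
Here k_2−k_d = 0.8990 d⁻¹ and 1 − D₀(k_2−k_d)/(k_d L₀) = 1 − 1.03×0.8990/(0.351×28.8) = 0.9084, so
t_c = ln(3.561 × 0.9084) / 0.8990 = 1.174 / 0.8990 = 1.306 d.
D_c = (k_d/k_2) L₀ e^(−k_d t_c) = (0.351/1.25) × 28.8 × e^(−0.351×1.306) = 0.2808 × 28.8 × 0.6323 = 5.113 mg/L.
Minimum DO = C_s − D_c = 8.22 − 5.113 = 3.107 mg/L.

t_c ≈ 1.31 d; D_c ≈ 5.11 mg/L; min DO ≈ 3.11 mg/L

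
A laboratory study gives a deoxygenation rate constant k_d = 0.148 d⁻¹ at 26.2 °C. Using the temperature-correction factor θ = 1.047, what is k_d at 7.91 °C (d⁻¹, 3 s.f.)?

k_d ≈ 0.0639 d⁻¹

k_d(T₂) = k_d(T₁) · θ^(T₂−T₁) = 0.148 × 1.047^(7.91−26.2)
= 0.148 × 1.047^-18.3 = 0.148 × 0.4317 = 0.06389 d⁻¹.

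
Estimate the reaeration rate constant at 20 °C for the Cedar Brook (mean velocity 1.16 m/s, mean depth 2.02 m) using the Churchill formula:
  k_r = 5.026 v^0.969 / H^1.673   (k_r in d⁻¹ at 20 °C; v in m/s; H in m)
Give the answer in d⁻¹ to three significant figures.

k_r = 5.026 × 1.16^0.969 / 2.02^1.673 = 5.026 × 1.155 / 3.242 = 1.790 d⁻¹.

k_r ≈ 1.79 d⁻¹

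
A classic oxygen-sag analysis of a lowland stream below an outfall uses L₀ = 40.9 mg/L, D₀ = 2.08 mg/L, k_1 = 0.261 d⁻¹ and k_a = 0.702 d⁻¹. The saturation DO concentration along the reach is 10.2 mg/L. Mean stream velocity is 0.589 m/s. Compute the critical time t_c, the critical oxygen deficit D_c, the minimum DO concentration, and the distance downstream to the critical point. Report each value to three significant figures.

At the critical point dD/dt = 0, so k_1 L₀ e^(−k_1 t) = k_a D. Substituting D(t) from the Streeter–Phelps equation and solving for t gives
t_c = ln[(k_a/k_1)(1 − D₀(k_a−k_1)/(k_1 L₀))] / (k_a−k_1).
Here k_a−k_1 = 0.4410 d⁻¹ and 1 − D₀(k_a−k_1)/(k_1 L₀) = 1 − 2.08×0.4410/(0.261×40.9) = 0.9141, so
t_c = ln(2.690 × 0.9141) / 0.4410 = 0.8996 / 0.4410 = 2.040 d.
D_c = (k_1/k_a) L₀ e^(−k_1 t_c) = (0.261/0.702) × 40.9 × e^(−0.261×2.040) = 0.3718 × 40.9 × 0.5872 = 8.929 mg/L.
Minimum DO = C_s − D_c = 10.2 − 8.929 = 1.271 mg/L.
x_c = v t_c = 0.589 m/s × 2.040 d × 86400 s/d = 103800 m ≈ 104 km.

t_c ≈ 2.04 d; D_c ≈ 8.93 mg/L; min DO ≈ 1.27 mg/L; x_c ≈ 104 km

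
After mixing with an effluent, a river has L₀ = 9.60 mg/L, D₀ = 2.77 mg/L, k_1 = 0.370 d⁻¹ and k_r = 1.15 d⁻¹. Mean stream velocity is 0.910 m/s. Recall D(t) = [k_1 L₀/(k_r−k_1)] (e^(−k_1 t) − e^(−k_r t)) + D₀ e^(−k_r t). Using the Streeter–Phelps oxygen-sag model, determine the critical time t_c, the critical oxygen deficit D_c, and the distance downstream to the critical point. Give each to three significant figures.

t_c ≈ 0.252 d; D_c ≈ 2.81 mg/L; x_c ≈ 19.8 km

With k_r/k_1 = 3.108 and 1 − D₀(k_r−k_1)/(k_1 L₀) = 0.3917,
t_c = ln(3.108 × 0.3917) / (1.15 − 0.370) = ln(1.218) / 0.7800 = 0.1968/0.7800 = 0.2523 d.
D_c = (k_1/k_r) L₀ e^(−k_1 t_c) = (0.370/1.15) × 9.60 × e^(−0.370×0.2523) = 0.3217 × 9.60 × 0.9109 = 2.813 mg/L.
x_c = v t_c = 0.910 m/s × 0.2523 d × 86400 s/d = 19840 m ≈ 19.8 km.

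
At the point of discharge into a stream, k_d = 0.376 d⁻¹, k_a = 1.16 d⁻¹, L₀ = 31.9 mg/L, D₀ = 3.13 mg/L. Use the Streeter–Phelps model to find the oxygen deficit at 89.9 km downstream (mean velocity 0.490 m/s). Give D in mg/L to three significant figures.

D ≈ 5.85 mg/L

Travel time t = x/v = 89.9 km / (0.490 m/s) = 89900 m / 0.490 m/s = 183500 s = 2.123 d.
k_d L₀/(k_a−k_d) = 0.376×31.9/(1.16−0.376) = 11.99/0.7840 = 15.30 mg/L.
e^(−k_d t) = e^(−0.376×2.123) = 0.4500; e^(−k_a t) = e^(−1.16×2.123) = 0.08516.
D = 15.30 × (0.4500 − 0.08516) + 3.13 × 0.08516 = 5.582 + 0.2665 = 5.849 mg/L.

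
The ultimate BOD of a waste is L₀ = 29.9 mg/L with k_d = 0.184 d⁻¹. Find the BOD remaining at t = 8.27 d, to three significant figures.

L ≈ 6.53 mg/L

L_t = L₀ e^(−k_d t) = 29.9 × e^(−0.184×8.27) = 29.9 × 0.2183 = 6.529 mg/L.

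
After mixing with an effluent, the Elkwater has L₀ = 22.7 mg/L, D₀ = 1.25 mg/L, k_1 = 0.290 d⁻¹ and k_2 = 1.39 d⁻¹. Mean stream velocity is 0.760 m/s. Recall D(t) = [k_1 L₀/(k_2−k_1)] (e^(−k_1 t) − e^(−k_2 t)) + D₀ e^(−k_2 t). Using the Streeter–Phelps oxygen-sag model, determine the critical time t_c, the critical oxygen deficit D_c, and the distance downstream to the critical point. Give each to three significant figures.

t_c = [1/(k_2−k_1)] ln[(k_2/k_1)(1 − D₀(k_2−k_1)/(k_1 L₀))]
= [1/(1.39−0.290)] ln[(1.39/0.290)(1 − 1.25×1.100/(0.290×22.7))]
= (1/1.100) ln[4.793 × 0.7911] = 0.9091 × ln(3.792) = 0.9091 × 1.333 = 1.212 d.
L(t_c) = L₀ e^(−k_1 t_c) = 22.7 × 0.7037 = 15.97 mg/L, and at the critical point k_2 D_c = k_1 L, so D_c = (0.290/1.39) × 15.97 = 3.333 mg/L.
x_c = v t_c = 0.760 m/s × 1.212 d × 86400 s/d = 79570 m ≈ 79.6 km.

t_c ≈ 1.21 d; D_c ≈ 3.33 mg/L; x_c ≈ 79.6 km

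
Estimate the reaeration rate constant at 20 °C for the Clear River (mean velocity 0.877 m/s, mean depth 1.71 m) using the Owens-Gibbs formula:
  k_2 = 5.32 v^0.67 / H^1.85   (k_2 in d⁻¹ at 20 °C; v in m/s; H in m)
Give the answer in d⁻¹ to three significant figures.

k_2 ≈ 1.81 d⁻¹

k_2 = 5.32 × 0.877^0.67 / 1.71^1.85 = 5.32 × 0.9158 / 2.698 = 1.806 d⁻¹.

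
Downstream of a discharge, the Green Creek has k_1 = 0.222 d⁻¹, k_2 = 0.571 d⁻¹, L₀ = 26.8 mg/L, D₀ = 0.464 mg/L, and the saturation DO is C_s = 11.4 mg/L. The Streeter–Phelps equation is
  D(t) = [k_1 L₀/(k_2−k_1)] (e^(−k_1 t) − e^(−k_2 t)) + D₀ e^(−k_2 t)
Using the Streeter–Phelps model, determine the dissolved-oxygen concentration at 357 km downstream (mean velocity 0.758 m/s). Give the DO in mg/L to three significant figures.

DO ≈ 7.05 mg/L

Travel time t = x/v = 357 km / (0.758 m/s) = 357000 m / 0.758 m/s = 471000 s = 5.451 d.
k_1 L₀/(k_2−k_1) = 0.222×26.8/(0.571−0.222) = 5.950/0.3490 = 17.05 mg/L.
e^(−k_1 t) = e^(−0.222×5.451) = 0.2982; e^(−k_2 t) = e^(−0.571×5.451) = 0.04449.
D = 17.05 × (0.2982 − 0.04449) + 0.464 × 0.04449 = 4.324 + 0.02064 = 4.345 mg/L.
DO = C_s − D = 11.4 − 4.345 = 7.055 mg/L.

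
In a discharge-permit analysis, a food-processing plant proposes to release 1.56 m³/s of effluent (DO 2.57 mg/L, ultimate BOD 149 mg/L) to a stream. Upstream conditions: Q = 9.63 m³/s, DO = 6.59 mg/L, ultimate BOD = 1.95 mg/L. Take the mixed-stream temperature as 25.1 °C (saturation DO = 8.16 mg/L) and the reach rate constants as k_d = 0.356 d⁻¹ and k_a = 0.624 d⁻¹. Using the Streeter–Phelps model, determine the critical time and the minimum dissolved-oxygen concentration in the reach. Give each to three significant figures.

Mixed DO = (9.63×6.59 + 1.56×2.57)/(9.63+1.56) = 67.47/11.19 = 6.030 mg/L.
Mixed L₀ = (9.63×1.95 + 1.56×149)/(11.19) = 251.2/11.19 = 22.45 mg/L.
Initial deficit D₀ = C_s − DO₀ = 8.16 − 6.030 = 2.130 mg/L.
t_c = (1/0.2680) ln[(0.624/0.356)(1 − 2.130×0.2680/(0.356×22.45))] = 3.731 × ln(1.628) = 1.818 d.
D_c = (0.356/0.624) × 22.45 × e^(−0.356×1.818) = 0.5705 × 22.45 × 0.5236 = 6.706 mg/L.
Minimum DO = 8.16 − 6.706 = 1.454 mg/L.

t_c ≈ 1.82 d; minimum DO ≈ 1.45 mg/L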